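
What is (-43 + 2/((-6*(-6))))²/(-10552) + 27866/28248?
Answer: 3266275799/4023984096 ≈ 0.81170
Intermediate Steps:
(-43 + 2/((-6*(-6))))²/(-10552) + 27866/28248 = (-43 + 2/36)²*(-1/10552) + 27866*(1/28248) = (-43 + 2*(1/36))²*(-1/10552) + 13933/14124 = (-43 + 1/18)²*(-1/10552) + 13933/14124 = (-773/18)²*(-1/10552) + 13933/14124 = (597529/324)*(-1/10552) + 13933/14124 = -597529/3418848 + 13933/14124 = 3266275799/4023984096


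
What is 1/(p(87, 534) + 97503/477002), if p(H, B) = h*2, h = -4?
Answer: -477002/3718513 ≈ -0.12828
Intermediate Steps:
p(H, B) = -8 (p(H, B) = -4*2 = -8)
1/(p(87, 534) + 97503/477002) = 1/(-8 + 97503/477002) = 1/(-3718513/477002) = -477002/3718513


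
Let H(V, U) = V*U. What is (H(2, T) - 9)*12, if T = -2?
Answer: -156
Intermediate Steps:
H(V, U) = U*V
(H(2, T) - 9)*12 = (-2*2 - 9)*12 = (-4 - 9)*12 = -13*12 = -156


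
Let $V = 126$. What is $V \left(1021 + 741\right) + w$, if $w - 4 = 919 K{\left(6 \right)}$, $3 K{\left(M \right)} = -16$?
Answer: $\frac{651344}{3} \approx 2.1711 \cdot 10^{5}$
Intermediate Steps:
$K{\left(M \right)} = - \frac{16}{3}$ ($K{\left(M \right)} = \frac{1}{3} \left(-16\right) = - \frac{16}{3}$)
$w = - \frac{14692}{3}$ ($w = 4 + 919 \left(- \frac{16}{3}\right) = 4 - \frac{14704}{3} = - \frac{14692}{3} \approx -4897.3$)
$V \left(1021 + 741\right) + w = 126 \left(1021 + 741\right) - \frac{14692}{3} = 126 \cdot 1762 - \frac{14692}{3} = 222012 - \frac{14692}{3} = \frac{651344}{3}$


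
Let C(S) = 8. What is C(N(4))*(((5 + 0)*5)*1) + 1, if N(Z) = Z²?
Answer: 201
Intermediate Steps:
C(N(4))*(((5 + 0)*5)*1) + 1 = 8*(((5 + 0)*5)*1) + 1 = 8*((5*5)*1) + 1 = 8*(25*1) + 1 = 8*25 + 1 = 200 + 1 = 201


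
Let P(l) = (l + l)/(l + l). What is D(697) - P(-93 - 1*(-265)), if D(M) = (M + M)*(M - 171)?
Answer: 733243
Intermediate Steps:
P(l) = 1 (P(l) = (2*l)/((2*l)) = (2*l)*(1/(2*l)) = 1)
D(M) = 2*M*(-171 + M) (D(M) = (2*M)*(-171 + M) = 2*M*(-171 + M))
D(697) - P(-93 - 1*(-265)) = 2*697*(-171 + 697) - 1*1 = 2*697*526 - 1 = 733244 - 1 = 733243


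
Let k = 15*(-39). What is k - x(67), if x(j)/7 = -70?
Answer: -95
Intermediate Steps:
x(j) = -490 (x(j) = 7*(-70) = -490)
k = -585
k - x(67) = -585 - 1*(-490) = -585 + 490 = -95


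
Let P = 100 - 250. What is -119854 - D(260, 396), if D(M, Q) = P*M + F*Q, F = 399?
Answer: -238858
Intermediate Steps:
P = -150
D(M, Q) = -150*M + 399*Q
-119854 - D(260, 396) = -119854 - (-150*260 + 399*396) = -119854 - (-39000 + 158004) = -119854 - 1*119004 = -119854 - 119004 = -238858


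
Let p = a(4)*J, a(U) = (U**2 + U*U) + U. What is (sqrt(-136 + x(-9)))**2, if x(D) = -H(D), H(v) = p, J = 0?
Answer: -136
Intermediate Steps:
a(U) = U + 2*U**2 (a(U) = (U**2 + U**2) + U = 2*U**2 + U = U + 2*U**2)
p = 0 (p = (4*(1 + 2*4))*0 = (4*(1 + 8))*0 = (4*9)*0 = 36*0 = 0)
H(v) = 0
x(D) = 0 (x(D) = -1*0 = 0)
(sqrt(-136 + x(-9)))**2 = (sqrt(-136 + 0))**2 = (sqrt(-136))**2 = (2*I*sqrt(34))**2 = -136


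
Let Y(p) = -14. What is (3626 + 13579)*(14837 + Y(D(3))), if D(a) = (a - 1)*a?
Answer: 255029715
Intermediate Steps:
D(a) = a*(-1 + a) (D(a) = (-1 + a)*a = a*(-1 + a))
(3626 + 13579)*(14837 + Y(D(3))) = (3626 + 13579)*(14837 - 14) = 17205*14823 = 255029715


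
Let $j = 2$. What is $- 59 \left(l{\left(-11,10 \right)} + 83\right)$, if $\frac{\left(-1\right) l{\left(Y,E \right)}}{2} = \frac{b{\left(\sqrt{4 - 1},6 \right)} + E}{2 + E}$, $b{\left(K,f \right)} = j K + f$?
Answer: $- \frac{14219}{3} + \frac{59 \sqrt{3}}{3} \approx -4705.6$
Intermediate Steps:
$b{\left(K,f \right)} = f + 2 K$ ($b{\left(K,f \right)} = 2 K + f = f + 2 K$)
$l{\left(Y,E \right)} = - \frac{2 \left(6 + E + 2 \sqrt{3}\right)}{2 + E}$ ($l{\left(Y,E \right)} = - 2 \frac{\left(6 + 2 \sqrt{4 - 1}\right) + E}{2 + E} = - 2 \frac{\left(6 + 2 \sqrt{3}\right) + E}{2 + E} = - 2 \frac{6 + E + 2 \sqrt{3}}{2 + E} = - \frac{2 \left(6 + E + 2 \sqrt{3}\right)}{2 + E}$)
$- 59 \left(l{\left(-11,10 \right)} + 83\right) = - 59 \left(\frac{2 \left(-6 - 10 - 2 \sqrt{3}\right)}{2 + 10} + 83\right) = - 59 \left(\frac{2 \left(-6 - 10 - 2 \sqrt{3}\right)}{12} + 83\right) = - 59 \left(2 \cdot \frac{1}{12} \left(-16 - 2 \sqrt{3}\right) + 83\right) = - 59 \left(\left(- \frac{8}{3} - \frac{\sqrt{3}}{3}\right) + 83\right) = - 59 \left(\frac{241}{3} - \frac{\sqrt{3}}{3}\right) = - \frac{14219}{3} + \frac{59 \sqrt{3}}{3}$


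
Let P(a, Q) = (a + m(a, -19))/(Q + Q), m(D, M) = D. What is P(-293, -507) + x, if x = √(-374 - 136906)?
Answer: 293/507 + 8*I*√2145 ≈ 0.57791 + 370.51*I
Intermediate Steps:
x = 8*I*√2145 (x = √(-137280) = 8*I*√2145 ≈ 370.51*I)
P(a, Q) = a/Q (P(a, Q) = (a + a)/(Q + Q) = (2*a)/((2*Q)) = (2*a)*(1/(2*Q)) = a/Q)
P(-293, -507) + x = -293/(-507) + 8*I*√2145 = -293*(-1/507) + 8*I*√2145 = 293/507 + 8*I*√2145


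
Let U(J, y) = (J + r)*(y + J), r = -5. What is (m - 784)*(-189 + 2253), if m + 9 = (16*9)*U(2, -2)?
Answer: -1636752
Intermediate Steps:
U(J, y) = (-5 + J)*(J + y) (U(J, y) = (J - 5)*(y + J) = (-5 + J)*(J + y))
m = -9 (m = -9 + (16*9)*(2**2 - 5*2 - 5*(-2) + 2*(-2)) = -9 + 144*(4 - 10 + 10 - 4) = -9 + 144*0 = -9 + 0 = -9)
(m - 784)*(-189 + 2253) = (-9 - 784)*(-189 + 2253) = -793*2064 = -1636752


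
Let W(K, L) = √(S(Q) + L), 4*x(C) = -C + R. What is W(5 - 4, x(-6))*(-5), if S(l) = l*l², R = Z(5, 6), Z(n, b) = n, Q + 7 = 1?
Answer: -5*I*√853/2 ≈ -73.015*I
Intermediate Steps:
Q = -6 (Q = -7 + 1 = -6)
R = 5
S(l) = l³
x(C) = 5/4 - C/4 (x(C) = (-C + 5)/4 = (5 - C)/4 = 5/4 - C/4)
W(K, L) = √(-216 + L) (W(K, L) = √((-6)³ + L) = √(-216 + L))
W(5 - 4, x(-6))*(-5) = √(-216 + (5/4 - ¼*(-6)))*(-5) = √(-216 + (5/4 + 3/2))*(-5) = √(-216 + 11/4)*(-5) = √(-853/4)*(-5) = (I*√853/2)*(-5) = -5*I*√853/2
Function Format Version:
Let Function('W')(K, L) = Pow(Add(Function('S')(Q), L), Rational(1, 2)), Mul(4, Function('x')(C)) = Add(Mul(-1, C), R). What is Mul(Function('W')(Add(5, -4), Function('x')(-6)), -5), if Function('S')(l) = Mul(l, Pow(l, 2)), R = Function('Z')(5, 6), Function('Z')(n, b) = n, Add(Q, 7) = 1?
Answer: Mul(Rational(-5, 2), I, Pow(853, Rational(1, 2))) ≈ Mul(-73.015, I)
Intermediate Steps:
Q = -6 (Q = Add(-7, 1) = -6)
R = 5
Function('S')(l) = Pow(l, 3)
Function('x')(C) = Add(Rational(5, 4), Mul(Rational(-1, 4), C)) (Function('x')(C) = Mul(Rational(1, 4), Add(Mul(-1, C), 5)) = Mul(Rational(1, 4), Add(5, Mul(-1, C))) = Add(Rational(5, 4), Mul(Rational(-1, 4), C)))
Function('W')(K, L) = Pow(Add(-216, L), Rational(1, 2)) (Function('W')(K, L) = Pow(Add(Pow(-6, 3), L), Rational(1, 2)) = Pow(Add(-216, L), Rational(1, 2)))
Mul(Function('W')(Add(5, -4), Function('x')(-6)), -5) = Mul(Pow(Add(-216, Add(Rational(5, 4), Mul(Rational(-1, 4), -6))), Rational(1, 2)), -5) = Mul(Pow(Add(-216, Add(Rational(5, 4), Rational(3, 2))), Rational(1, 2)), -5) = Mul(Pow(Add(-216, Rational(11, 4)), Rational(1, 2)), -5) = Mul(Pow(Rational(-853, 4), Rational(1, 2)), -5) = Mul(Mul(Rational(1, 2), I, Pow(853, Rational(1, 2))), -5) = Mul(Rational(-5, 2), I, Pow(853, Rational(1, 2)))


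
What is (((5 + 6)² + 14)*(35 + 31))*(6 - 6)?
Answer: 0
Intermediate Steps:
(((5 + 6)² + 14)*(35 + 31))*(6 - 6) = ((11² + 14)*66)*0 = ((121 + 14)*66)*0 = (135*66)*0 = 8910*0 = 0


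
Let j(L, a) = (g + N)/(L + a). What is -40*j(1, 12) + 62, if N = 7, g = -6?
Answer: 766/13 ≈ 58.923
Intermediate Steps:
j(L, a) = 1/(L + a) (j(L, a) = (-6 + 7)/(L + a) = 1/(L + a))
-40*j(1, 12) + 62 = -40/(1 + 12) + 62 = -40/13 + 62 = 766/13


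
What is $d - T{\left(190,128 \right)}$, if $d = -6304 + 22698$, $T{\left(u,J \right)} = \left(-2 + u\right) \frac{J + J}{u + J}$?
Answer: $\frac{2582582}{159} \approx 16243.0$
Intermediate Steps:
$T{\left(u,J \right)} = \frac{2 J \left(-2 + u\right)}{J + u}$ ($T{\left(u,J \right)} = \left(-2 + u\right) \frac{2 J}{J + u} = \frac{2 J \left(-2 + u\right)}{J + u}$)
$d = 16394$
$d - T{\left(190,128 \right)} = 16394 - 2 \cdot 128 \frac{1}{128 + 190} \left(-2 + 190\right) = 16394 - 2 \cdot 128 \cdot \frac{1}{318} \cdot 188 = 16394 - \frac{24064}{159} = \frac{2582582}{159}$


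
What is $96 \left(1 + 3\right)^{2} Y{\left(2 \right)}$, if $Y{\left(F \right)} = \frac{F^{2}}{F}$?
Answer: $3072$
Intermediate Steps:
$Y{\left(F \right)} = F$
$96 \left(1 + 3\right)^{2} Y{\left(2 \right)} = 96 \left(1 + 3\right)^{2} \cdot 2 = 96 \cdot 4^{2} \cdot 2 = 96 \cdot 16 \cdot 2 = 1536 \cdot 2 = 3072$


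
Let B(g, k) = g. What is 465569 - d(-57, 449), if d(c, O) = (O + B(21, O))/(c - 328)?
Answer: 35848907/77 ≈ 4.6557e+5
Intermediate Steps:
d(c, O) = (21 + O)/(-328 + c) (d(c, O) = (O + 21)/(c - 328) = (21 + O)/(-328 + c))
465569 - d(-57, 449) = 465569 - (21 + 449)/(-328 - 57) = 465569 - 470/(-385) = 465569 - (-1)*470/385 = 465569 - 1*(-94/77) = 465569 + 94/77 = 35848907/77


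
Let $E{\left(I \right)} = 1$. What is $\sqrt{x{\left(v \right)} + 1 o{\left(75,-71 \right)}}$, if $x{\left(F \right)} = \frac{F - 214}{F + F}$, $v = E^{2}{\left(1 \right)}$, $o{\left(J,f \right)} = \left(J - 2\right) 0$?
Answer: $\frac{i \sqrt{426}}{2} \approx 10.32 i$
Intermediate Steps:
$o{\left(J,f \right)} = 0$ ($o{\left(J,f \right)} = \left(-2 + J\right) 0 = 0$)
$v = 1$ ($v = 1^{2} = 1$)
$x{\left(F \right)} = \frac{-214 + F}{2 F}$
$\sqrt{x{\left(v \right)} + 1 o{\left(75,-71 \right)}} = \sqrt{\frac{-214 + 1}{2 \cdot 1} + 1 \cdot 0} = \sqrt{\frac{1}{2} \cdot 1 \left(-213\right) + 0} = \sqrt{- \frac{213}{2} + 0} = \sqrt{- \frac{213}{2}} = \frac{i \sqrt{426}}{2}$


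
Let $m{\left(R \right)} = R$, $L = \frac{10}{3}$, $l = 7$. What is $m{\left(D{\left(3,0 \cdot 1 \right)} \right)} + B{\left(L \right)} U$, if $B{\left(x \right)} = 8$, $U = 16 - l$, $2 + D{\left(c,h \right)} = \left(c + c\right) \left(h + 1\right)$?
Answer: $76$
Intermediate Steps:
$D{\left(c,h \right)} = -2 + 2 c \left(1 + h\right)$ ($D{\left(c,h \right)} = -2 + \left(c + c\right) \left(h + 1\right) = -2 + 2 c \left(1 + h\right)$)
$L = \frac{10}{3}$ ($L = 10 \cdot \frac{1}{3} = \frac{10}{3} \approx 3.3333$)
$U = 9$ ($U = 16 - 7 = 9$)
$m{\left(D{\left(3,0 \cdot 1 \right)} \right)} + B{\left(L \right)} U = \left(-2 + 2 \cdot 3 + 2 \cdot 3 \cdot 0 \cdot 1\right) + 8 \cdot 9 = \left(-2 + 6 + 2 \cdot 3 \cdot 0\right) + 72 = \left(-2 + 6 + 0\right) + 72 = 4 + 72 = 76$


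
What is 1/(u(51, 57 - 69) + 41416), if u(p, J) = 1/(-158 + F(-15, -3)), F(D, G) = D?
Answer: 173/7164967 ≈ 2.4145e-5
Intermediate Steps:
u(p, J) = -1/173 (u(p, J) = 1/(-158 - 15) = 1/(-173) = -1/173)
1/(u(51, 57 - 69) + 41416) = 1/(-1/173 + 41416) = 1/(7164967/173) = 173/7164967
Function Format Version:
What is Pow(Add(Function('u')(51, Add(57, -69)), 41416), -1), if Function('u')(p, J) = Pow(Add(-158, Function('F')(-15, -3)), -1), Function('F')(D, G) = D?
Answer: Rational(173, 7164967) ≈ 2.4145e-5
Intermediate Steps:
Function('u')(p, J) = Rational(-1, 173) (Function('u')(p, J) = Pow(Add(-158, -15), -1) = Pow(-173, -1) = Rational(-1, 173))
Pow(Add(Function('u')(51, Add(57, -69)), 41416), -1) = Pow(Add(Rational(-1, 173), 41416), -1) = Pow(Rational(7164967, 173), -1) = Rational(173, 7164967)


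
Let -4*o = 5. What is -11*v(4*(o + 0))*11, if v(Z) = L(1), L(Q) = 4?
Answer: -484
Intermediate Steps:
o = -5/4 (o = -¼*5 = -5/4 ≈ -1.2500)
v(Z) = 4
-11*v(4*(o + 0))*11 = -11*4*11 = -44*11 = -484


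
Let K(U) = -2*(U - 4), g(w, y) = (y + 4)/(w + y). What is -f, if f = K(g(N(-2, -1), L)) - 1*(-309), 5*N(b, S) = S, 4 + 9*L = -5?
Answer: -322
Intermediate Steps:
L = -1 (L = -4/9 + (⅑)*(-5) = -4/9 - 5/9 = -1)
N(b, S) = S/5
g(w, y) = (4 + y)/(w + y)
K(U) = 8 - 2*U (K(U) = -2*(-4 + U) = 8 - 2*U)
f = 322 (f = (8 - 2*(4 - 1)/((⅕)*(-1) - 1)) - 1*(-309) = (8 - 2*3/(-⅕ - 1)) + 309 = (8 - 2*3/(-6/5)) + 309 = (8 - (-5)*3/3) + 309 = (8 - 2*(-5/2)) + 309 = (8 + 5) + 309 = 13 + 309 = 322)
-f = -1*322 = -322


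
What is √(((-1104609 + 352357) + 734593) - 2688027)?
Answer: I*√2705686 ≈ 1644.9*I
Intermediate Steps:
√(((-1104609 + 352357) + 734593) - 2688027) = √((-752252 + 734593) - 2688027) = √(-17659 - 2688027) = √(-2705686) = I*√2705686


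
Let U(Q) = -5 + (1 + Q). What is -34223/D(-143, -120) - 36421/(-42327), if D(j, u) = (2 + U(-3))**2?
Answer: -1447646396/1058175 ≈ -1368.1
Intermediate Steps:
U(Q) = -4 + Q
D(j, u) = 25 (D(j, u) = (2 + (-4 - 3))**2 = (2 - 7)**2 = (-5)**2 = 25)
-34223/D(-143, -120) - 36421/(-42327) = -34223/25 - 36421/(-42327) = -34223*1/25 - 36421*(-1/42327) = -34223/25 + 36421/42327 = -1447646396/1058175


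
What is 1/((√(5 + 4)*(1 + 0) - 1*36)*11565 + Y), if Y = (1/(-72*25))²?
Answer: -3240000/1236529799999 ≈ -2.6202e-6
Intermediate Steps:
Y = 1/3240000 (Y = (1/(-1800))² = (-1/1800)² = 1/3240000 ≈ 3.0864e-7)
1/((√(5 + 4)*(1 + 0) - 1*36)*11565 + Y) = 1/((√(5 + 4)*(1 + 0) - 1*36)*11565 + 1/3240000) = 1/((√9*1 - 36)*11565 + 1/3240000) = 1/((3*1 - 36)*11565 + 1/3240000) = 1/((3 - 36)*11565 + 1/3240000) = 1/(-33*11565 + 1/3240000) = 1/(-381645 + 1/3240000) = 1/(-1236529799999/3240000) = -3240000/1236529799999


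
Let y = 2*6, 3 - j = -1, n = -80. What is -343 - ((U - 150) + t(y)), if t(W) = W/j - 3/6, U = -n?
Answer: -551/2 ≈ -275.50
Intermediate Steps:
j = 4 (j = 3 - 1*(-1) = 3 + 1 = 4)
y = 12
U = 80 (U = -1*(-80) = 80)
t(W) = -½ + W/4 (t(W) = W/4 - 3/6 = W*(¼) - 3*⅙ = W/4 - ½ = -½ + W/4)
-343 - ((U - 150) + t(y)) = -343 - ((80 - 150) + (-½ + (¼)*12)) = -343 - (-70 + (-½ + 3)) = -343 - (-70 + 5/2) = -343 - 1*(-135/2) = -343 + 135/2 = -551/2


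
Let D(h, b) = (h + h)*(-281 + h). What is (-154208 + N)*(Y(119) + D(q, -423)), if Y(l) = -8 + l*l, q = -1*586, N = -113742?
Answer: -276062722150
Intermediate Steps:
q = -586
D(h, b) = 2*h*(-281 + h) (D(h, b) = (2*h)*(-281 + h) = 2*h*(-281 + h))
Y(l) = -8 + l²
(-154208 + N)*(Y(119) + D(q, -423)) = (-154208 - 113742)*((-8 + 119²) + 2*(-586)*(-281 - 586)) = -267950*((-8 + 14161) + 2*(-586)*(-867)) = -267950*(14153 + 1016124) = -267950*1030277 = -276062722150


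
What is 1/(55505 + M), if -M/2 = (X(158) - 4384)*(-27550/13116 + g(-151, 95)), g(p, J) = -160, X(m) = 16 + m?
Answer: -3279/4293460655 ≈ -7.6372e-7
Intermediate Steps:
M = -4475461550/3279 (M = -2*((16 + 158) - 4384)*(-27550/13116 - 160) = -2*(174 - 4384)*(-27550*1/13116 - 160) = -(-8420)*(-13775/6558 - 160) = -(-8420)*(-1063055)/6558 = -2*2237730775/3279 = -4475461550/3279 ≈ -1.3649e+6)
1/(55505 + M) = 1/(55505 - 4475461550/3279) = 1/(-4293460655/3279) = -3279/4293460655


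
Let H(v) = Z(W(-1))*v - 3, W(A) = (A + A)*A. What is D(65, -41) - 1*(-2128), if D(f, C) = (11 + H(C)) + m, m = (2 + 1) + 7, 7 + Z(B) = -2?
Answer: 2515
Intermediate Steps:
W(A) = 2*A² (W(A) = (2*A)*A = 2*A²)
Z(B) = -9 (Z(B) = -7 - 2 = -9)
m = 10 (m = 3 + 7 = 10)
H(v) = -3 - 9*v (H(v) = -9*v - 3 = -3 - 9*v)
D(f, C) = 18 - 9*C (D(f, C) = (11 + (-3 - 9*C)) + 10 = (8 - 9*C) + 10 = 18 - 9*C)
D(65, -41) - 1*(-2128) = (18 - 9*(-41)) - 1*(-2128) = (18 + 369) + 2128 = 387 + 2128 = 2515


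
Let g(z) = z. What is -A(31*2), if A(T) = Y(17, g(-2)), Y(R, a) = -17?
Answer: 17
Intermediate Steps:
A(T) = -17
-A(31*2) = -1*(-17) = 17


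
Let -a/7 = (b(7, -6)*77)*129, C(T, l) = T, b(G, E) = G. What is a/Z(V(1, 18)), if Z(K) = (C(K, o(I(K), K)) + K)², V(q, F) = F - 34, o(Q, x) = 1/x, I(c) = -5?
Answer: -486717/1024 ≈ -475.31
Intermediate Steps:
V(q, F) = -34 + F
Z(K) = 4*K² (Z(K) = (K + K)² = (2*K)² = 4*K²)
a = -486717 (a = -7*7*77*129 = -3773*129 = -7*69531 = -486717)
a/Z(V(1, 18)) = -486717*1/(4*(-34 + 18)²) = -486717/(4*(-16)²) = -486717/(4*256) = -486717/1024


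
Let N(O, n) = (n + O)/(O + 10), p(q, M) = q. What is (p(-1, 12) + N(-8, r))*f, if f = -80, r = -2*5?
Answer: 800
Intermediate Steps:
r = -10
N(O, n) = (O + n)/(10 + O)
(p(-1, 12) + N(-8, r))*f = (-1 + (-8 - 10)/(10 - 8))*(-80) = (-1 - 18/2)*(-80) = (-1 + (½)*(-18))*(-80) = (-1 - 9)*(-80) = -10*(-80) = 800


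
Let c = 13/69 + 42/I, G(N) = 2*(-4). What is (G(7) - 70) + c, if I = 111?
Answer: -197687/2553 ≈ -77.433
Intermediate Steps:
G(N) = -8
c = 1447/2553 (c = 13/69 + 42/111 = 13*(1/69) + 42*(1/111) = 13/69 + 14/37 = 1447/2553 ≈ 0.56678)
(G(7) - 70) + c = (-8 - 70) + 1447/2553 = -78 + 1447/2553 = -197687/2553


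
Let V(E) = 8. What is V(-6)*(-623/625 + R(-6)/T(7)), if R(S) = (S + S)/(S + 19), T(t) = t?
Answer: -513544/56875 ≈ -9.0293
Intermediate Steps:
R(S) = 2*S/(19 + S) (R(S) = (2*S)/(19 + S) = 2*S/(19 + S))
V(-6)*(-623/625 + R(-6)/T(7)) = 8*(-623/625 + (2*(-6)/(19 - 6))/7) = 8*(-623*1/625 + (2*(-6)/13)*(⅐)) = 8*(-623/625 + (2*(-6)*(1/13))*(⅐)) = 8*(-623/625 - 12/13*⅐) = 8*(-623/625 - 12/91) = 8*(-64193/56875) = -513544/56875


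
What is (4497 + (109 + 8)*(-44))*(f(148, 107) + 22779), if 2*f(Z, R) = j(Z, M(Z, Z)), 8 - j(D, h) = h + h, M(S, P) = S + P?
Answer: -14639037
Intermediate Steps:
M(S, P) = P + S
j(D, h) = 8 - 2*h (j(D, h) = 8 - (h + h) = 8 - 2*h)
f(Z, R) = 4 - 2*Z (f(Z, R) = (8 - 2*(Z + Z))/2 = (8 - 4*Z)/2 = 4 - 2*Z)
(4497 + (109 + 8)*(-44))*(f(148, 107) + 22779) = (4497 + (109 + 8)*(-44))*((4 - 2*148) + 22779) = (4497 + 117*(-44))*((4 - 296) + 22779) = (4497 - 5148)*(-292 + 22779) = -651*22487 = -14639037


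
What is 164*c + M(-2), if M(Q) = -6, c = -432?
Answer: -70854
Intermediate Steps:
164*c + M(-2) = 164*(-432) - 6 = -70848 - 6 = -70854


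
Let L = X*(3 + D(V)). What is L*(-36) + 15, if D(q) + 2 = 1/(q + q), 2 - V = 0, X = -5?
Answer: 240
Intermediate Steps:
V = 2 (V = 2 - 1*0 = 2 + 0 = 2)
D(q) = -2 + 1/(2*q) (D(q) = -2 + 1/(q + q) = -2 + 1/(2*q))
L = -25/4 (L = -5*(3 + (-2 + (½)/2)) = -5*(3 + (-2 + (½)*(½))) = -5*(3 + (-2 + ¼)) = -5*(3 - 7/4) = -5*5/4 = -25/4 ≈ -6.2500)
L*(-36) + 15 = -25/4*(-36) + 15 = 225 + 15 = 240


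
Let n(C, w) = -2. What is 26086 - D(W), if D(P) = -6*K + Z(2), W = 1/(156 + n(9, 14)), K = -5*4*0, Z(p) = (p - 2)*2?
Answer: 26086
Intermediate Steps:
Z(p) = -4 + 2*p (Z(p) = (-2 + p)*2 = -4 + 2*p)
K = 0 (K = -20*0 = 0)
W = 1/154 (W = 1/(156 - 2) = 1/154 ≈ 0.0064935)
D(P) = 0 (D(P) = -6*0 + (-4 + 2*2) = 0 + (-4 + 4) = 0 + 0 = 0)
26086 - D(W) = 26086 - 1*0 = 26086 + 0 = 26086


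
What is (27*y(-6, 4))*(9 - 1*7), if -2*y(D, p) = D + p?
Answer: 54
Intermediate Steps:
y(D, p) = -D/2 - p/2 (y(D, p) = -(D + p)/2 = -D/2 - p/2)
(27*y(-6, 4))*(9 - 1*7) = (27*(-½*(-6) - ½*4))*(9 - 1*7) = (27*(3 - 2))*(9 - 7) = (27*1)*2 = 27*2 = 54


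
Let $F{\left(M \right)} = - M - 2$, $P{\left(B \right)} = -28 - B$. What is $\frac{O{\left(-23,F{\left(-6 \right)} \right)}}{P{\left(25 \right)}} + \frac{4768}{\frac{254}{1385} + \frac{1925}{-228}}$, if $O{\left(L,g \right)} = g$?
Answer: $- \frac{79809301972}{138235289} \approx -577.34$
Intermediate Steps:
$F{\left(M \right)} = -2 - M$ ($F{\left(M \right)} = - M - 2 = -2 - M$)
$\frac{O{\left(-23,F{\left(-6 \right)} \right)}}{P{\left(25 \right)}} + \frac{4768}{\frac{254}{1385} + \frac{1925}{-228}} = \frac{-2 - -6}{-28 - 25} + \frac{4768}{\frac{254}{1385} + \frac{1925}{-228}} = \frac{-2 + 6}{-28 - 25} + \frac{4768}{254 \cdot \frac{1}{1385} + 1925 \left(- \frac{1}{228}\right)} = \frac{4}{-53} + \frac{4768}{\frac{254}{1385} - \frac{1925}{228}} = 4 \left(- \frac{1}{53}\right) + \frac{4768}{- \frac{2608213}{315780}} = - \frac{4}{53} + 4768 \left(- \frac{315780}{2608213}\right) = - \frac{4}{53} - \frac{1505639040}{2608213} = - \frac{79809301972}{138235289}$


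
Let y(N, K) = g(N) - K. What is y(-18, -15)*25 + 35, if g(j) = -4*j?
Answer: 2210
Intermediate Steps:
y(N, K) = -K - 4*N (y(N, K) = -4*N - K = -K - 4*N)
y(-18, -15)*25 + 35 = (-1*(-15) - 4*(-18))*25 + 35 = (15 + 72)*25 + 35 = 87*25 + 35 = 2175 + 35 = 2210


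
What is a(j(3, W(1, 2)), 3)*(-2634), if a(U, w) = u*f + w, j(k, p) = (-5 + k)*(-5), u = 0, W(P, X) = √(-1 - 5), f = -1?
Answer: -7902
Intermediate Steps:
W(P, X) = I*√6 (W(P, X) = √(-6) = I*√6)
j(k, p) = 25 - 5*k
a(U, w) = w (a(U, w) = 0*(-1) + w = 0 + w = w)
a(j(3, W(1, 2)), 3)*(-2634) = 3*(-2634) = -7902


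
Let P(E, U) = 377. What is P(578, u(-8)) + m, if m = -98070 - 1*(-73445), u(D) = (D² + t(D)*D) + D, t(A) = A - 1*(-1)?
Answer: -24248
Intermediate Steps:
t(A) = 1 + A (t(A) = A + 1 = 1 + A)
u(D) = D + D² + D*(1 + D) (u(D) = (D² + (1 + D)*D) + D = (D² + D*(1 + D)) + D = D + D² + D*(1 + D))
m = -24625 (m = -98070 + 73445 = -24625)
P(578, u(-8)) + m = 377 - 24625 = -24248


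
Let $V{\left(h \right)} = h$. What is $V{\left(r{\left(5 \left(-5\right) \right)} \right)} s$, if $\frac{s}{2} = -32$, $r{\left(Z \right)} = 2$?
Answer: $-128$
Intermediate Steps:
$s = -64$ ($s = 2 \left(-32\right) = -64$)
$V{\left(r{\left(5 \left(-5\right) \right)} \right)} s = 2 \left(-64\right) = -128$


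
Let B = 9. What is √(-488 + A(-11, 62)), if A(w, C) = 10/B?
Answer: I*√4382/3 ≈ 22.066*I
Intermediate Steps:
A(w, C) = 10/9
√(-488 + A(-11, 62)) = √(-488 + 10/9) = √(-4382/9) = I*√4382/3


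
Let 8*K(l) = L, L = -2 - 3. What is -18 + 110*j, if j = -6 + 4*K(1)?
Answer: -953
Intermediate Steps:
L = -5
K(l) = -5/8 (K(l) = (1/8)*(-5) = -5/8)
j = -17/2 (j = -6 + 4*(-5/8) = -6 - 5/2 = -17/2 ≈ -8.5000)
-18 + 110*j = -18 + 110*(-17/2) = -18 - 935 = -953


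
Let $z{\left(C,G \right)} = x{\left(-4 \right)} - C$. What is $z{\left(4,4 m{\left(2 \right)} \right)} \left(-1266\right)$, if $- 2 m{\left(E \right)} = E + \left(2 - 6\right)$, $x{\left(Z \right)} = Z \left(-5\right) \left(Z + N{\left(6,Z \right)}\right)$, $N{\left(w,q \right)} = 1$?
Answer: $81024$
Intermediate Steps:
$x{\left(Z \right)} = - 5 Z \left(1 + Z\right)$ ($x{\left(Z \right)} = Z \left(-5\right) \left(Z + 1\right) = - 5 Z \left(1 + Z\right)$)
$m{\left(E \right)} = 2 - \frac{E}{2}$ ($m{\left(E \right)} = - \frac{E + \left(2 - 6\right)}{2} = - \frac{E - 4}{2} = - \frac{-4 + E}{2} = 2 - \frac{E}{2}$)
$z{\left(C,G \right)} = -60 - C$ ($z{\left(C,G \right)} = \left(-5\right) \left(-4\right) \left(1 - 4\right) - C = \left(-5\right) \left(-4\right) \left(-3\right) - C = -60 - C$)
$z{\left(4,4 m{\left(2 \right)} \right)} \left(-1266\right) = \left(-60 - 4\right) \left(-1266\right) = \left(-64\right) \left(-1266\right) = 81024$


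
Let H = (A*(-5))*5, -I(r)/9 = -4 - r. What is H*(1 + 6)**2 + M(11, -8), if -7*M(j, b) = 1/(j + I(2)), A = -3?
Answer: 1672124/455 ≈ 3675.0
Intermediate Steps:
I(r) = 36 + 9*r (I(r) = -9*(-4 - r) = 36 + 9*r)
M(j, b) = -1/(7*(54 + j)) (M(j, b) = -1/(7*(j + (36 + 9*2))) = -1/(7*(j + (36 + 18))) = -1/(7*(j + 54)) = -1/(7*(54 + j)))
H = 75 (H = -3*(-5)*5 = 15*5 = 75)
H*(1 + 6)**2 + M(11, -8) = 75*(1 + 6)**2 - 1/(378 + 7*11) = 75*7**2 - 1/(378 + 77) = 75*49 - 1/455 = 3675 - 1*1/455 = 3675 - 1/455 = 1672124/455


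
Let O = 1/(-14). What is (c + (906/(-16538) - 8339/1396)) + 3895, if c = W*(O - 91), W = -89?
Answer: 969197761757/80804668 ≈ 11994.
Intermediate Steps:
O = -1/14 ≈ -0.071429
c = 113475/14 (c = -89*(-1/14 - 91) = -89*(-1275/14) = 113475/14 ≈ 8105.4)
(c + (906/(-16538) - 8339/1396)) + 3895 = (113475/14 + (906/(-16538) - 8339/1396)) + 3895 = (113475/14 + (906*(-1/16538) - 8339*1/1396)) + 3895 = (113475/14 + (-453/8269 - 8339/1396)) + 3895 = (113475/14 - 69587579/11543524) + 3895 = 654463579897/80804668 + 3895 = 969197761757/80804668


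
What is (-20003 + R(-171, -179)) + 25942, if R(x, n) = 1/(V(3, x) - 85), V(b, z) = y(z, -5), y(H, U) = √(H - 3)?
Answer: 43942576/7399 - I*√174/7399 ≈ 5939.0 - 0.0017828*I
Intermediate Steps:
y(H, U) = √(-3 + H)
V(b, z) = √(-3 + z)
R(x, n) = 1/(-85 + √(-3 + x)) (R(x, n) = 1/(√(-3 + x) - 85) = 1/(-85 + √(-3 + x)))
(-20003 + R(-171, -179)) + 25942 = (-20003 + 1/(-85 + √(-3 - 171))) + 25942 = (-20003 + 1/(-85 + √(-174))) + 25942 = (-20003 + 1/(-85 + I*√174)) + 25942 = 5939 + 1/(-85 + I*√174)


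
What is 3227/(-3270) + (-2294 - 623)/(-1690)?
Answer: 204248/276315 ≈ 0.73919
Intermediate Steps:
3227/(-3270) + (-2294 - 623)/(-1690) = 3227*(-1/3270) - 2917*(-1/1690) = -3227/3270 + 2917/1690 = 204248/276315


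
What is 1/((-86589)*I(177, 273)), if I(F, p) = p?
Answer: -1/23638797 ≈ -4.2303e-8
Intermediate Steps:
1/((-86589)*I(177, 273)) = 1/(-86589*273) = -1/86589*1/273 = -1/23638797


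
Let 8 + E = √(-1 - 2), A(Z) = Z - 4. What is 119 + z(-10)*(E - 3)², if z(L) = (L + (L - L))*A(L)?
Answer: 16639 - 3080*I*√3 ≈ 16639.0 - 5334.7*I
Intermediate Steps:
A(Z) = -4 + Z
E = -8 + I*√3 (E = -8 + √(-1 - 2) = -8 + √(-3) = -8 + I*√3 ≈ -8.0 + 1.732*I)
z(L) = L*(-4 + L) (z(L) = (L + (L - L))*(-4 + L) = (L + 0)*(-4 + L) = L*(-4 + L))
119 + z(-10)*(E - 3)² = 119 + (-10*(-4 - 10))*((-8 + I*√3) - 3)² = 119 + (-10*(-14))*(-11 + I*√3)² = 119 + 140*(-11 + I*√3)²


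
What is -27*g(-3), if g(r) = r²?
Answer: -243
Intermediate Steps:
-27*g(-3) = -27*(-3)² = -27*9 = -243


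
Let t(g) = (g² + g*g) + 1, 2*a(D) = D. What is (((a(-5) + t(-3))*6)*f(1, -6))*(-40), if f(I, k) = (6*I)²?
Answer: -142560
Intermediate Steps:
a(D) = D/2
f(I, k) = 36*I²
t(g) = 1 + 2*g² (t(g) = (g² + g²) + 1 = 2*g² + 1 = 1 + 2*g²)
(((a(-5) + t(-3))*6)*f(1, -6))*(-40) = ((((½)*(-5) + (1 + 2*(-3)²))*6)*(36*1²))*(-40) = (((-5/2 + (1 + 2*9))*6)*(36*1))*(-40) = (((-5/2 + (1 + 18))*6)*36)*(-40) = (((-5/2 + 19)*6)*36)*(-40) = (((33/2)*6)*36)*(-40) = (99*36)*(-40) = 3564*(-40) = -142560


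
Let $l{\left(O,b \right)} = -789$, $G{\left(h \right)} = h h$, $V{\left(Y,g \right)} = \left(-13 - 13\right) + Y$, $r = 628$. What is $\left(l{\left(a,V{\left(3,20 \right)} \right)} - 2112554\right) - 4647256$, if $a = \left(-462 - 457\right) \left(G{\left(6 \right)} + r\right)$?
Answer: $-6760599$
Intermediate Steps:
$V{\left(Y,g \right)} = -26 + Y$
$G{\left(h \right)} = h^{2}$
$a = -610216$ ($a = \left(-462 - 457\right) \left(6^{2} + 628\right) = - 919 \left(36 + 628\right) = \left(-919\right) 664 = -610216$)
$\left(l{\left(a,V{\left(3,20 \right)} \right)} - 2112554\right) - 4647256 = \left(-789 - 2112554\right) - 4647256 = -2113343 - 4647256 = -6760599$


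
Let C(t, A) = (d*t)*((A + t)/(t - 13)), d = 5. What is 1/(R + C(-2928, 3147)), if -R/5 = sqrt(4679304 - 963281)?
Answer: -1885863312/158652459281195 - 8649481*sqrt(3716023)/158652459281195 ≈ -0.00011698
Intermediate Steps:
C(t, A) = 5*t*(A + t)/(-13 + t) (C(t, A) = (5*t)*((A + t)/(t - 13)) = (5*t)*((A + t)/(-13 + t)) = 5*t*(A + t)/(-13 + t))
R = -5*sqrt(3716023) (R = -5*sqrt(4679304 - 963281) = -5*sqrt(3716023) ≈ -9638.5)
1/(R + C(-2928, 3147)) = 1/(-5*sqrt(3716023) + 5*(-2928)*(3147 - 2928)/(-13 - 2928)) = 1/(-5*sqrt(3716023) + 5*(-2928)*219/(-2941)) = 1/(-5*sqrt(3716023) + 5*(-2928)*(-1/2941)*219) = 1/(-5*sqrt(3716023) + 3206160/2941) = 1/(3206160/2941 - 5*sqrt(3716023))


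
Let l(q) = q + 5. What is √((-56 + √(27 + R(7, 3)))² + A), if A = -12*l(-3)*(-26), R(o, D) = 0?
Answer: √(3787 - 336*√3) ≈ 56.613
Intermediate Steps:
l(q) = 5 + q
A = 624 (A = -12*(5 - 3)*(-26) = -12*2*(-26) = -24*(-26) = 624)
√((-56 + √(27 + R(7, 3)))² + A) = √((-56 + √(27 + 0))² + 624) = √((-56 + √27)² + 624) = √((-56 + 3*√3)² + 624) = √(624 + (-56 + 3*√3)²)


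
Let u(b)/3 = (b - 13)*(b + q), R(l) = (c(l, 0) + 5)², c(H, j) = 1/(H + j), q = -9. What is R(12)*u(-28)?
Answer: 5644757/48 ≈ 1.1760e+5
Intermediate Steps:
R(l) = (5 + 1/l)² (R(l) = (1/(l + 0) + 5)² = (1/l + 5)² = (5 + 1/l)²)
u(b) = 3*(-13 + b)*(-9 + b) (u(b) = 3*((b - 13)*(b - 9)) = 3*((-13 + b)*(-9 + b)) = 3*(-13 + b)*(-9 + b))
R(12)*u(-28) = ((1 + 5*12)²/12²)*(351 - 66*(-28) + 3*(-28)²) = ((1 + 60)²/144)*(351 + 1848 + 3*784) = ((1/144)*61²)*(351 + 1848 + 2352) = ((1/144)*3721)*4551 = (3721/144)*4551 = 5644757/48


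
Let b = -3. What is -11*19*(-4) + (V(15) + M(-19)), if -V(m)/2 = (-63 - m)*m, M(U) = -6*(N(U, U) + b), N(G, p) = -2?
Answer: 3206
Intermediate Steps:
M(U) = 30 (M(U) = -6*(-2 - 3) = -6*(-5) = 30)
V(m) = -2*m*(-63 - m) (V(m) = -2*(-63 - m)*m = -2*m*(-63 - m))
-11*19*(-4) + (V(15) + M(-19)) = -11*19*(-4) + (2*15*(63 + 15) + 30) = -209*(-4) + (2*15*78 + 30) = 836 + (2340 + 30) = 836 + 2370 = 3206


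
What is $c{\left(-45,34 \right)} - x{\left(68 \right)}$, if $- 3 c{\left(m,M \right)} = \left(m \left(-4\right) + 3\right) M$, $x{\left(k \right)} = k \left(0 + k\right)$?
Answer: $-6698$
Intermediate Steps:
$x{\left(k \right)} = k^{2}$ ($x{\left(k \right)} = k k = k^{2}$)
$c{\left(m,M \right)} = - \frac{M \left(3 - 4 m\right)}{3}$ ($c{\left(m,M \right)} = - \frac{\left(m \left(-4\right) + 3\right) M}{3} = - \frac{\left(- 4 m + 3\right) M}{3} = - \frac{\left(3 - 4 m\right) M}{3} = - \frac{M \left(3 - 4 m\right)}{3}$)
$c{\left(-45,34 \right)} - x{\left(68 \right)} = \frac{1}{3} \cdot 34 \left(-3 + 4 \left(-45\right)\right) - 68^{2} = \frac{1}{3} \cdot 34 \left(-3 - 180\right) - 4624 = \frac{1}{3} \cdot 34 \left(-183\right) - 4624 = -2074 - 4624 = -6698$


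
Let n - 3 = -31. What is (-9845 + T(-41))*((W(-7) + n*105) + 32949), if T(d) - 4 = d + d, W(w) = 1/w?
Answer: -2084445226/7 ≈ -2.9778e+8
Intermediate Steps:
n = -28 (n = 3 - 31 = -28)
W(w) = 1/w
T(d) = 4 + 2*d (T(d) = 4 + (d + d) = 4 + 2*d)
(-9845 + T(-41))*((W(-7) + n*105) + 32949) = (-9845 + (4 + 2*(-41)))*((1/(-7) - 28*105) + 32949) = (-9845 + (4 - 82))*((-1/7 - 2940) + 32949) = (-9845 - 78)*(-20581/7 + 32949) = -9923*210062/7 = -2084445226/7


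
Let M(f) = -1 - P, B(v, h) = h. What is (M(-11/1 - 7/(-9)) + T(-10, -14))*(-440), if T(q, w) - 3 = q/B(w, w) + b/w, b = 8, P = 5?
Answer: 8800/7 ≈ 1257.1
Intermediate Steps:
T(q, w) = 3 + 8/w + q/w (T(q, w) = 3 + (q/w + 8/w) = 3 + (8/w + q/w) = 3 + 8/w + q/w)
M(f) = -6 (M(f) = -1 - 1*5 = -1 - 5 = -6)
(M(-11/1 - 7/(-9)) + T(-10, -14))*(-440) = (-6 + (8 - 10 + 3*(-14))/(-14))*(-440) = (-6 - (8 - 10 - 42)/14)*(-440) = (-6 - 1/14*(-44))*(-440) = (-6 + 22/7)*(-440) = -20/7*(-440) = 8800/7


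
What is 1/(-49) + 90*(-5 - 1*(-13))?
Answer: 35279/49 ≈ 719.98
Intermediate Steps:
1/(-49) + 90*(-5 - 1*(-13)) = -1/49 + 90*(-5 + 13) = -1/49 + 90*8 = -1/49 + 720 = 35279/49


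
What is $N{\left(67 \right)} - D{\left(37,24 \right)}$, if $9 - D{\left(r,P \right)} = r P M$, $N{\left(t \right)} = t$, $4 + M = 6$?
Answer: $1834$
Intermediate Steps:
$M = 2$ ($M = -4 + 6 = 2$)
$D{\left(r,P \right)} = 9 - 2 P r$ ($D{\left(r,P \right)} = 9 - r P 2 = 9 - P r 2 = 9 - 2 P r$)
$N{\left(67 \right)} - D{\left(37,24 \right)} = 67 - \left(9 - 48 \cdot 37\right) = 67 - \left(9 - 1776\right) = 67 - -1767 = 67 + 1767 = 1834$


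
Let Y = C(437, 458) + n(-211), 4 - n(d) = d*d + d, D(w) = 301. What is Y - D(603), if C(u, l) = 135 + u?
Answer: -44035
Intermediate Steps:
n(d) = 4 - d - d**2 (n(d) = 4 - (d*d + d) = 4 - (d**2 + d) = 4 - (d + d**2) = 4 + (-d - d**2) = 4 - d - d**2)
Y = -43734 (Y = (135 + 437) + (4 - 1*(-211) - 1*(-211)**2) = 572 + (4 + 211 - 1*44521) = 572 + (4 + 211 - 44521) = 572 - 44306 = -43734)
Y - D(603) = -43734 - 1*301 = -43734 - 301 = -44035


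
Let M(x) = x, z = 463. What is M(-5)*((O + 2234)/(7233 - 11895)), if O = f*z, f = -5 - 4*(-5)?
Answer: 45895/4662 ≈ 9.8445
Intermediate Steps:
f = 15 (f = -5 + 20 = 15)
O = 6945 (O = 15*463 = 6945)
M(-5)*((O + 2234)/(7233 - 11895)) = -5*(6945 + 2234)/(7233 - 11895) = -45895/(-4662) = -45895*(-1)/4662 = -5*(-9179/4662) = 45895/4662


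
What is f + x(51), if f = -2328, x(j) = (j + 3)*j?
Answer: 426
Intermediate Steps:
x(j) = j*(3 + j) (x(j) = (3 + j)*j = j*(3 + j))
f + x(51) = -2328 + 51*(3 + 51) = -2328 + 51*54 = -2328 + 2754 = 426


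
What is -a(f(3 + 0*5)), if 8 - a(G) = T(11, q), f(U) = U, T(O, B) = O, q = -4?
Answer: 3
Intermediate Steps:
a(G) = -3 (a(G) = 8 - 1*11 = 8 - 11 = -3)
-a(f(3 + 0*5)) = -1*(-3) = 3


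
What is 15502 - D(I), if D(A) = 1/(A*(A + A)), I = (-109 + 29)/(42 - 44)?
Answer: 49606399/3200 ≈ 15502.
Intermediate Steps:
I = 40 (I = -80/(-2) = -80*(-½) = 40)
D(A) = 1/(2*A²) (D(A) = 1/(A*(2*A)) = 1/(2*A²))
15502 - D(I) = 15502 - 1/(2*40²) = 15502 - 1/(2*1600) = 15502 - 1*1/3200 = 15502 - 1/3200 = 49606399/3200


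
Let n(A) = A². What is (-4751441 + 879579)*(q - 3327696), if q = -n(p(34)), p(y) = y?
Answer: 12888855562424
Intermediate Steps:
q = -1156 (q = -1*34² = -1*1156 = -1156)
(-4751441 + 879579)*(q - 3327696) = (-4751441 + 879579)*(-1156 - 3327696) = -3871862*(-3328852) = 12888855562424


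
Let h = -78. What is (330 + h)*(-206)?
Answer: -51912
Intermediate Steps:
(330 + h)*(-206) = (330 - 78)*(-206) = 252*(-206) = -51912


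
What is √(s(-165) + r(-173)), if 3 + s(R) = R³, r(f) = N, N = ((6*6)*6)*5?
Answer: 2*I*√1122762 ≈ 2119.2*I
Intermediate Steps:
N = 1080 (N = (36*6)*5 = 216*5 = 1080)
r(f) = 1080
s(R) = -3 + R³
√(s(-165) + r(-173)) = √((-3 + (-165)³) + 1080) = √((-3 - 4492125) + 1080) = √(-4492128 + 1080) = √(-4491048) = 2*I*√1122762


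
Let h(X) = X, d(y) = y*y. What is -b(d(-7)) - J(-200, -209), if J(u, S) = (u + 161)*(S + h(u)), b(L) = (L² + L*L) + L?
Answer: -20802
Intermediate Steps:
d(y) = y²
b(L) = L + 2*L² (b(L) = (L² + L²) + L = 2*L² + L = L + 2*L²)
J(u, S) = (161 + u)*(S + u) (J(u, S) = (u + 161)*(S + u) = (161 + u)*(S + u))
-b(d(-7)) - J(-200, -209) = -(-7)²*(1 + 2*(-7)²) - ((-200)² + 161*(-209) + 161*(-200) - 209*(-200)) = -49*(1 + 2*49) - (40000 - 33649 - 32200 + 41800) = -49*(1 + 98) - 1*15951 = -49*99 - 15951 = -1*4851 - 15951 = -4851 - 15951 = -20802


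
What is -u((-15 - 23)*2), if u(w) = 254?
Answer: -254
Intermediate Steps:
-u((-15 - 23)*2) = -1*254 = -254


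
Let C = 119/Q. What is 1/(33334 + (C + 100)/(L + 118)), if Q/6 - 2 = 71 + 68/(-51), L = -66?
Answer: 22360/745391359 ≈ 2.9998e-5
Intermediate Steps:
Q = 430 (Q = 12 + 6*(71 + 68/(-51)) = 12 + 6*(71 + 68*(-1/51)) = 12 + 6*(71 - 4/3) = 12 + 6*(209/3) = 12 + 418 = 430)
C = 119/430 ≈ 0.27674
1/(33334 + (C + 100)/(L + 118)) = 1/(33334 + (119/430 + 100)/(-66 + 118)) = 1/(33334 + (43119/430)/52) = 1/(33334 + (1/52)*(43119/430)) = 1/(33334 + 43119/22360) = 1/(745391359/22360) = 22360/745391359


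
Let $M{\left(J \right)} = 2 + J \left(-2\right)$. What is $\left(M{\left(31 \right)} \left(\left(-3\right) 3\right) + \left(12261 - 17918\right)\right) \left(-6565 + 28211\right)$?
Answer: $-110762582$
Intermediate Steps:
$M{\left(J \right)} = 2 - 2 J$
$\left(M{\left(31 \right)} \left(\left(-3\right) 3\right) + \left(12261 - 17918\right)\right) \left(-6565 + 28211\right) = \left(\left(2 - 62\right) \left(\left(-3\right) 3\right) + \left(12261 - 17918\right)\right) \left(-6565 + 28211\right) = \left(\left(2 - 62\right) \left(-9\right) + \left(12261 - 17918\right)\right) 21646 = \left(\left(-60\right) \left(-9\right) - 5657\right) 21646 = \left(540 - 5657\right) 21646 = \left(-5117\right) 21646 = -110762582$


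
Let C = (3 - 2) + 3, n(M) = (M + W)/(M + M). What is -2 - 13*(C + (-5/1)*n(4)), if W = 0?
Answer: -43/2 ≈ -21.500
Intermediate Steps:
n(M) = ½ (n(M) = (M + 0)/(M + M) = M/((2*M)) = M*(1/(2*M)) = ½)
C = 4 (C = 1 + 3 = 4)
-2 - 13*(C + (-5/1)*n(4)) = -2 - 13*(4 - 5/1*(½)) = -2 - 13*(4 - 5*1*(½)) = -2 - 13*(4 - 5*½) = -2 - 13*(4 - 5/2) = -2 - 13*3/2 = -2 - 39/2 = -43/2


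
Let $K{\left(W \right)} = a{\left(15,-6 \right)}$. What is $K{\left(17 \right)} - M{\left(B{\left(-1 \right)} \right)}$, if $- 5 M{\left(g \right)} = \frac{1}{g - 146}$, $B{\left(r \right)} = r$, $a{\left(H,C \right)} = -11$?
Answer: $- \frac{8086}{735} \approx -11.001$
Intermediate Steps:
$K{\left(W \right)} = -11$
$M{\left(g \right)} = - \frac{1}{5 \left(-146 + g\right)}$ ($M{\left(g \right)} = - \frac{1}{5 \left(g - 146\right)} = - \frac{1}{5 \left(-146 + g\right)}$)
$K{\left(17 \right)} - M{\left(B{\left(-1 \right)} \right)} = -11 - - \frac{1}{-730 + 5 \left(-1\right)} = -11 - - \frac{1}{-730 - 5} = -11 - - \frac{1}{-735} = -11 - \left(-1\right) \left(- \frac{1}{735}\right) = -11 - \frac{1}{735} = - \frac{8086}{735}$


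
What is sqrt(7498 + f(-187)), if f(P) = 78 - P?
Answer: sqrt(7763) ≈ 88.108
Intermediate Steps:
sqrt(7498 + f(-187)) = sqrt(7498 + (78 - 1*(-187))) = sqrt(7498 + (78 + 187)) = sqrt(7498 + 265) = sqrt(7763)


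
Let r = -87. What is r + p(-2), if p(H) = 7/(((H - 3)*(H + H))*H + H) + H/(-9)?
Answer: -1565/18 ≈ -86.944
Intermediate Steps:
p(H) = 7/(H + 2*H**2*(-3 + H)) - H/9 (p(H) = 7/(((-3 + H)*(2*H))*H + H) + H*(-1/9) = 7/((2*H*(-3 + H))*H + H) - H/9 = 7/(2*H**2*(-3 + H) + H) - H/9 = 7/(H + 2*H**2*(-3 + H)) - H/9)
r + p(-2) = -87 + (1/9)*(63 - 1*(-2)**2 - 2*(-2)**4 + 6*(-2)**3)/(-2*(1 - 6*(-2) + 2*(-2)**2)) = -87 + (1/9)*(-1/2)*(63 - 1*4 - 2*16 + 6*(-8))/(1 + 12 + 2*4) = -87 + (1/9)*(-1/2)*(63 - 4 - 32 - 48)/(1 + 12 + 8) = -87 + (1/9)*(-1/2)*(-21)/21 = -87 + (1/9)*(-1/2)*(1/21)*(-21) = -87 + 1/18 = -1565/18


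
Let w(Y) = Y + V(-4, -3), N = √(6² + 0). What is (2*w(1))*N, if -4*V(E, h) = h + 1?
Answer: 18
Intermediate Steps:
V(E, h) = -¼ - h/4 (V(E, h) = -(h + 1)/4 = -(1 + h)/4 = -¼ - h/4)
N = 6 (N = √(36 + 0) = √36 = 6)
w(Y) = ½ + Y (w(Y) = Y + (-¼ - ¼*(-3)) = Y + (-¼ + ¾) = Y + ½ = ½ + Y)
(2*w(1))*N = (2*(½ + 1))*6 = (2*(3/2))*6 = 3*6 = 18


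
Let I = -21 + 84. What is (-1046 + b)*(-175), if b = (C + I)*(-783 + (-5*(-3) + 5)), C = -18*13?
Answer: -22649725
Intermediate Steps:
C = -234
I = 63
b = 130473 (b = (-234 + 63)*(-783 + (-5*(-3) + 5)) = -171*(-783 + (15 + 5)) = -171*(-783 + 20) = -171*(-763) = 130473)
(-1046 + b)*(-175) = (-1046 + 130473)*(-175) = 129427*(-175) = -22649725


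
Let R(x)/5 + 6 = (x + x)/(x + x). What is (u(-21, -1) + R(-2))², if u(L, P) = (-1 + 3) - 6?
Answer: 841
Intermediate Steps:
u(L, P) = -4 (u(L, P) = 2 - 6 = -4)
R(x) = -25 (R(x) = -30 + 5*((x + x)/(x + x)) = -30 + 5*((2*x)/((2*x))) = -30 + 5*((2*x)*(1/(2*x))) = -30 + 5*1 = -30 + 5 = -25)
(u(-21, -1) + R(-2))² = (-4 - 25)² = (-29)² = 841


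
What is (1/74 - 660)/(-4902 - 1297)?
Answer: 48839/458726 ≈ 0.10647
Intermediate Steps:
(1/74 - 660)/(-4902 - 1297) = (1/74 - 660)/(-6199) = -48839/74*(-1/6199) = 48839/458726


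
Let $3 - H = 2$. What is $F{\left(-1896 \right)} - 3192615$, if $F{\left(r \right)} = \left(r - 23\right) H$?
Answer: $-3194534$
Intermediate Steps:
$H = 1$ ($H = 3 - 2 = 1$)
$F{\left(r \right)} = -23 + r$ ($F{\left(r \right)} = \left(r - 23\right) 1 = \left(-23 + r\right) 1 = -23 + r$)
$F{\left(-1896 \right)} - 3192615 = \left(-23 - 1896\right) - 3192615 = -1919 - 3192615 = -3194534$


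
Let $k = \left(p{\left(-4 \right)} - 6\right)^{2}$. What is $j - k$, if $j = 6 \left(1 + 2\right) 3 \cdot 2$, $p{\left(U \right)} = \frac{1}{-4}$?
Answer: $\frac{1103}{16} \approx 68.938$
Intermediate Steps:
$p{\left(U \right)} = - \frac{1}{4}$
$j = 108$ ($j = 6 \cdot 3 \cdot 3 \cdot 2 = 18 \cdot 3 \cdot 2 = 54 \cdot 2 = 108$)
$k = \frac{625}{16}$ ($k = \left(- \frac{1}{4} - 6\right)^{2} = \left(- \frac{25}{4}\right)^{2} = \frac{625}{16} \approx 39.063$)
$j - k = 108 - \frac{625}{16} = \frac{1103}{16}$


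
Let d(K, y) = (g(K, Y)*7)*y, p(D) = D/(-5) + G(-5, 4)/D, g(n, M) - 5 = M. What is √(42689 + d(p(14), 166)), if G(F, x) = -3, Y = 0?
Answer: √48499 ≈ 220.22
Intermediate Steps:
g(n, M) = 5 + M
p(D) = -3/D - D/5 (p(D) = D/(-5) - 3/D = D*(-⅕) - 3/D = -D/5 - 3/D = -3/D - D/5)
d(K, y) = 35*y (d(K, y) = ((5 + 0)*7)*y = (5*7)*y = 35*y)
√(42689 + d(p(14), 166)) = √(42689 + 35*166) = √(42689 + 5810) = √48499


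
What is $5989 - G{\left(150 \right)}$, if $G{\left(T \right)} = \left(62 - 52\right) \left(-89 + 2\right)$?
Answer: $6859$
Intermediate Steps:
$G{\left(T \right)} = -870$ ($G{\left(T \right)} = 10 \left(-87\right) = -870$)
$5989 - G{\left(150 \right)} = 5989 - -870 = 5989 + 870 = 6859$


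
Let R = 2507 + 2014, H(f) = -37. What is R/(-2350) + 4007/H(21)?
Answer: -9583727/86950 ≈ -110.22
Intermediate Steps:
R = 4521
R/(-2350) + 4007/H(21) = 4521/(-2350) + 4007/(-37) = 4521*(-1/2350) + 4007*(-1/37) = -4521/2350 - 4007/37 = -9583727/86950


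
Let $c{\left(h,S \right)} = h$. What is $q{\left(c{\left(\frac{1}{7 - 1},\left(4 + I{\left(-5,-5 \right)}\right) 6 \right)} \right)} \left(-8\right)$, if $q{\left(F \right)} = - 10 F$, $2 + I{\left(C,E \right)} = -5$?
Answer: $\frac{40}{3} \approx 13.333$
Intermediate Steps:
$I{\left(C,E \right)} = -7$ ($I{\left(C,E \right)} = -2 - 5 = -7$)
$q{\left(c{\left(\frac{1}{7 - 1},\left(4 + I{\left(-5,-5 \right)}\right) 6 \right)} \right)} \left(-8\right) = - \frac{10}{7 - 1} \left(-8\right) = - \frac{10}{6} \left(-8\right) = \left(-10\right) \frac{1}{6} \left(-8\right) = \left(- \frac{5}{3}\right) \left(-8\right) = \frac{40}{3}$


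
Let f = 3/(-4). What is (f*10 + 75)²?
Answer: 18225/4 ≈ 4556.3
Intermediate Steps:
f = -¾ (f = 3*(-¼) = -¾ ≈ -0.75000)
(f*10 + 75)² = (-¾*10 + 75)² = (-15/2 + 75)² = (135/2)² = 18225/4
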